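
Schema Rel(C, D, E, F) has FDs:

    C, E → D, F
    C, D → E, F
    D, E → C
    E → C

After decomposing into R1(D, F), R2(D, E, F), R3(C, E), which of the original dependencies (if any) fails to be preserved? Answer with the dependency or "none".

Check C, D → E, F: no single fragment contains all of {C, D, E, F}, and the restricted closure of {C, D} across the fragments never reaches {E, F}.
C, E → D, F is preserved.
D, E → C is preserved.
E → C is preserved.

C, D → E, F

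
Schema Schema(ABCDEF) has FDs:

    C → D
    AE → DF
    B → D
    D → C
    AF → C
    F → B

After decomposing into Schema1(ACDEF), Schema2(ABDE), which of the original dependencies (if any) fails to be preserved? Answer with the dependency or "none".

F → B

Check F → B: no single fragment contains all of {BF}, and the restricted closure of {F} across the fragments never reaches {B}.
C → D is preserved.
AE → DF is preserved.
B → D is preserved.
D → C is preserved.
AF → C is preserved.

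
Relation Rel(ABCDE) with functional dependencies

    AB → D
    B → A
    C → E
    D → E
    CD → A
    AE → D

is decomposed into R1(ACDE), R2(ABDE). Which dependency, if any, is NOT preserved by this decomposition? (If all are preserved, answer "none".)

AB → D lies within R2.
B → A lies within R2.
C → E lies within R1.
D → E lies within R1.
CD → A lies within R1.
AE → D lies within R1.
Every dependency is enforceable on the fragments, so the decomposition is dependency-preserving.

none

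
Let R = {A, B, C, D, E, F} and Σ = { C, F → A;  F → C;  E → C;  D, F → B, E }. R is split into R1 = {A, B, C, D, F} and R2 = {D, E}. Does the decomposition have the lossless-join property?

Common attributes: R1 ∩ R2 = {D}.
No dependency enlarges {D}, so (D)⁺ = {D}.
The closure contains neither all of R1 = {A, B, C, D, F} nor all of R2 = {D, E}, so the common attributes are not a superkey of either fragment. The join is lossy.

No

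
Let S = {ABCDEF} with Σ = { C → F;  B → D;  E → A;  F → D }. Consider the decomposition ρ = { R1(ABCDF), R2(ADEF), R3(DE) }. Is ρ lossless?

Chase test. Columns are ABCDEF; row i has aⱼ where attribute j ∈ Ri, else bᵢⱼ.
Initial tableau (one row per fragment):
  row 1: a1 a2 a3 a4 b15 a6
  row 2: a1 b22 b23 a4 a5 a6
  row 3: b31 b32 b33 a4 a5 b36
Rows 2 and 3 agree on E; apply E→A and equate their A entries.
No row becomes fully distinguished — the join is lossy.

No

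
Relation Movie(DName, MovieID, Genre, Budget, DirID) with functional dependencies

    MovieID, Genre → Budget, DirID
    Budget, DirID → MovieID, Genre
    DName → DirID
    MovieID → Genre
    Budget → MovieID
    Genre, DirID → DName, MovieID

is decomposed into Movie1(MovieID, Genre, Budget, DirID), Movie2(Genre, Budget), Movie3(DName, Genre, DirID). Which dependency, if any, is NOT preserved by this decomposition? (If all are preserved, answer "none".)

MovieID, Genre → Budget, DirID lies within Movie1.
Budget, DirID → MovieID, Genre lies within Movie1.
DName → DirID lies within Movie3.
MovieID → Genre lies within Movie1.
Budget → MovieID lies within Movie1.
Genre, DirID → DName, MovieID: restricted closure across fragments reaches DName, MovieID.
Every dependency is enforceable on the fragments, so the decomposition is dependency-preserving.

none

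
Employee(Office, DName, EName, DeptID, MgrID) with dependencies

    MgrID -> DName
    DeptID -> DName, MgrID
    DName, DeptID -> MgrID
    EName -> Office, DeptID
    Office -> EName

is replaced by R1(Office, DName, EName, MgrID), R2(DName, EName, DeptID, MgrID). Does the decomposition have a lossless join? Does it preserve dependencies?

lossless and dependency-preserving

Lossless test: (DName, EName, MgrID)⁺ = {Office, DName, EName, DeptID, MgrID}, which contains all of one fragment — lossless.
Dependency preservation: EName → Office, DeptID is not contained in any single fragment, but the restricted closure of its left-hand side across the fragments still reaches the right-hand side; the remaining FDs each lie inside some fragment. All dependencies are preserved.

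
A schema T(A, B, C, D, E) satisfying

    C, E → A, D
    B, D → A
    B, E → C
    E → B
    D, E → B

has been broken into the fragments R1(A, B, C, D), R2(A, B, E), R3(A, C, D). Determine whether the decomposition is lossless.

Chase test. Columns are A, B, C, D, E; row i has aⱼ where attribute j ∈ Ri, else bᵢⱼ.
Initial tableau (one row per fragment):
  row 1: a1 a2 a3 a4 b15
  row 2: a1 a2 b23 b24 a5
  row 3: a1 b32 a3 a4 b35
No row becomes fully distinguished — the join is lossy.

No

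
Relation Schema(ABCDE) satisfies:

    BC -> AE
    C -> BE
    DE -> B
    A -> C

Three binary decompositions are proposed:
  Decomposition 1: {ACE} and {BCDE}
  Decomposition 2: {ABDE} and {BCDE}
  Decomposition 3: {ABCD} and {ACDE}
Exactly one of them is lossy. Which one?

Decomposition 2

Decomposition 1: common = {CE}, closure = {ABCE} → lossless.
Decomposition 2: common = {BDE}, closure = {BDE} → lossy.
Decomposition 3: common = {ACD}, closure = {ABCDE} → lossless.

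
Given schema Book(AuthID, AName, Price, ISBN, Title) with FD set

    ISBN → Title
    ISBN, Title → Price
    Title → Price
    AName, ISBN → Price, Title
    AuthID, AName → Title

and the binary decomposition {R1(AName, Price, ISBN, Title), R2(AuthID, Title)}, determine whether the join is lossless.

Common attributes: R1 ∩ R2 = {Title}.
Closure of {Title}: Title → Price applies, adding Price. So (Title)⁺ = {Price, Title}.
The closure contains neither all of R1 = {AName, Price, ISBN, Title} nor all of R2 = {AuthID, Title}, so the common attributes are not a superkey of either fragment. The join is lossy.

No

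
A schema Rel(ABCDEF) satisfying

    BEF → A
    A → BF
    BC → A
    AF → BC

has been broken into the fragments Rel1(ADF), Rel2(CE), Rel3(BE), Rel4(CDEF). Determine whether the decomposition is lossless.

No

Chase test. Columns are ABCDEF; row i has aⱼ where attribute j ∈ Reli, else bᵢⱼ.
Initial tableau (one row per fragment):
  row 1: a1 b12 b13 a4 b15 a6
  row 2: b21 b22 a3 b24 a5 b26
  row 3: b31 a2 b33 b34 a5 b36
  row 4: b41 b42 a3 a4 a5 a6
No row becomes fully distinguished — the join is lossy.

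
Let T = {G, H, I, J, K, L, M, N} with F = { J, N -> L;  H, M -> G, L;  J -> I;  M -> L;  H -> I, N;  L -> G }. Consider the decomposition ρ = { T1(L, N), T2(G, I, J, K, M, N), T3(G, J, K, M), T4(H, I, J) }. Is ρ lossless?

No

Chase test. Columns are G, H, I, J, K, L, M, N; row i has aⱼ where attribute j ∈ Ti, else bᵢⱼ.
Initial tableau (one row per fragment):
  row 1: b11 b12 b13 b14 b15 a6 b17 a8
  row 2: a1 b22 a3 a4 a5 b26 a7 a8
  row 3: a1 b32 b33 a4 a5 b36 a7 b38
  row 4: b41 a2 a3 a4 b45 b46 b47 b48
Rows 2 and 3 agree on J; apply J→I and equate their I entries.
Rows 2 and 3 agree on M; apply M→L and equate their L entries.
No row becomes fully distinguished — the join is lossy.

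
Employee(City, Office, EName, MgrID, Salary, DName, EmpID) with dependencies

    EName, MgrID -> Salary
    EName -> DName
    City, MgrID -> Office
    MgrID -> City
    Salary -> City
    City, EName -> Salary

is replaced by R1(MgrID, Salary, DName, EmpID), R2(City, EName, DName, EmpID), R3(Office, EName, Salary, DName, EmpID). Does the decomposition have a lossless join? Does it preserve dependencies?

lossy and not dependency-preserving

Lossless test (chase): Rows 1 and 3 agree on Salary; apply Salary→City and equate their City entries. No row becomes fully distinguished — the join is lossy.
Dependency preservation: the restricted closure of {EName, MgrID} across the fragments never reaches {Salary}, so EName, MgrID → Salary cannot be enforced without a join — not preserved.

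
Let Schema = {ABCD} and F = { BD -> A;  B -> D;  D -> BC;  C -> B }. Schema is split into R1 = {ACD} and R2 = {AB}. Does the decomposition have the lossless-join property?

Common attributes: R1 ∩ R2 = {A}.
No dependency enlarges {A}, so (A)⁺ = {A}.
The closure contains neither all of R1 = {ACD} nor all of R2 = {AB}, so the common attributes are not a superkey of either fragment. The join is lossy.

No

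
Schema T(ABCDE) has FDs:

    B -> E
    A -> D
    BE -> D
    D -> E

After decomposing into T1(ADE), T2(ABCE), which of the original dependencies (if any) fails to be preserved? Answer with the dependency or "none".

BE -> D

Check BE → D: no single fragment contains all of {BDE}, and the restricted closure of {BE} across the fragments never reaches {D}.
B → E is preserved.
A → D is preserved.
D → E is preserved.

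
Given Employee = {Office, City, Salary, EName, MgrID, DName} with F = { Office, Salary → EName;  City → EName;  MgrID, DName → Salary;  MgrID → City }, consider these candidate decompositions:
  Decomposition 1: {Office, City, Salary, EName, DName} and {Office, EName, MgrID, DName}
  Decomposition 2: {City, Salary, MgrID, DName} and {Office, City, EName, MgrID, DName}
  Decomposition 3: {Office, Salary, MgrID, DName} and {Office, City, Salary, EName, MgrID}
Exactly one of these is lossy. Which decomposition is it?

Decomposition 1: common = {Office, EName, DName}, closure = {Office, EName, DName} → lossy.
Decomposition 2: common = {City, MgrID, DName}, closure = {City, Salary, EName, MgrID, DName} → lossless.
Decomposition 3: common = {Office, Salary, MgrID}, closure = {Office, City, Salary, EName, MgrID} → lossless.

Decomposition 1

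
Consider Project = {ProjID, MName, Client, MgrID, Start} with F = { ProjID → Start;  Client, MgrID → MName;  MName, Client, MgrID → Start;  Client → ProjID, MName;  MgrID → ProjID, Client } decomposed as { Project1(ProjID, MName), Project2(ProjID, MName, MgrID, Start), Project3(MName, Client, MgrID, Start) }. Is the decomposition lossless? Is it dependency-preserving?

lossless but not dependency-preserving

Lossless test (chase): Rows 1 and 2 agree on ProjID; apply ProjID→Start and equate their Start entries. Rows 2 and 3 agree on MgrID; apply MgrID→ProjID, Client and equate their ProjID, Client entries. Row 2 is now all distinguished symbols — the join is lossless.
Dependency preservation: the restricted closure of {Client} across the fragments never reaches {ProjID, MName}, so Client → ProjID, MName cannot be enforced without a join — not preserved.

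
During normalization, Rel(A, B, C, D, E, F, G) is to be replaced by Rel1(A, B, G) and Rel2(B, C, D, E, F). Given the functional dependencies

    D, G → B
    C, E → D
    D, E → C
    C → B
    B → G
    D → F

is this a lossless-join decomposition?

No

Common attributes: Rel1 ∩ Rel2 = {B}.
Closure of {B}: B → G applies, adding G. So (B)⁺ = {B, G}.
The closure contains neither all of Rel1 = {A, B, G} nor all of Rel2 = {B, C, D, E, F}, so the common attributes are not a superkey of either fragment. The join is lossy.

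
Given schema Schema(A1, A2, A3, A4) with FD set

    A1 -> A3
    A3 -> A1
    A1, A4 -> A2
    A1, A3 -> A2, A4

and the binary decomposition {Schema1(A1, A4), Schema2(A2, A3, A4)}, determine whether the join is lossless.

Common attributes: Schema1 ∩ Schema2 = {A4}.
No dependency enlarges {A4}, so (A4)⁺ = {A4}.
The closure contains neither all of Schema1 = {A1, A4} nor all of Schema2 = {A2, A3, A4}, so the common attributes are not a superkey of either fragment. The join is lossy.

No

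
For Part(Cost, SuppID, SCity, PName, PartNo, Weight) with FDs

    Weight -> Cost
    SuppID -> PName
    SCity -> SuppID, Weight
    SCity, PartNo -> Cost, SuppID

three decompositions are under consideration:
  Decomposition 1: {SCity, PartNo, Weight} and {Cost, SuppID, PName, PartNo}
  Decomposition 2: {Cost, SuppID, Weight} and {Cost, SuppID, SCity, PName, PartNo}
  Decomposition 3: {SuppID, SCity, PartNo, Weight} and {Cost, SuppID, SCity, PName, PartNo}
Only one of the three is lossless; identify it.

Decomposition 1: common = {PartNo}, closure = {PartNo} → lossy.
Decomposition 2: common = {Cost, SuppID}, closure = {Cost, SuppID, PName} → lossy.
Decomposition 3: common = {SuppID, SCity, PartNo}, closure = {Cost, SuppID, SCity, PName, PartNo, Weight} → lossless.

Decomposition 3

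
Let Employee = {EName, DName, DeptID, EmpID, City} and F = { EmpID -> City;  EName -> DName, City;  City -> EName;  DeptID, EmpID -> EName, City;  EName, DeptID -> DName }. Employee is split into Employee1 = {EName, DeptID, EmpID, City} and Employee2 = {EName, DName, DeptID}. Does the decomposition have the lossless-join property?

Common attributes: Employee1 ∩ Employee2 = {EName, DeptID}.
Closure of {EName, DeptID}: EName → DName, City applies, adding DName, City. So (EName, DeptID)⁺ = {EName, DName, DeptID, City}.
This closure contains every attribute of Employee2, so Employee1 ∩ Employee2 → Employee2. The join is lossless.

Yes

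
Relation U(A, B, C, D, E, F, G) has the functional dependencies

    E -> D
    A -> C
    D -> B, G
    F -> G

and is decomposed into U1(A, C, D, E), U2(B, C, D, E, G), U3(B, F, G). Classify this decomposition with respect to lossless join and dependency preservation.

lossy but dependency-preserving

Lossless test (chase): Rows 1 and 2 agree on D; apply D→B, G and equate their B, G entries. No row becomes fully distinguished — the join is lossy.
Dependency preservation: every FD's attributes lie within a single fragment, so each can be enforced locally — preserved.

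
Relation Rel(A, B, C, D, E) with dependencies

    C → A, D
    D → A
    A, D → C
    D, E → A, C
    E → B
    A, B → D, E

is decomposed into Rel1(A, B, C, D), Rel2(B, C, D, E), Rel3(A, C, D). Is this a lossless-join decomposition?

Yes

Chase test. Columns are A, B, C, D, E; row i has aⱼ where attribute j ∈ Reli, else bᵢⱼ.
Initial tableau (one row per fragment):
  row 1: a1 a2 a3 a4 b15
  row 2: b21 a2 a3 a4 a5
  row 3: a1 b32 a3 a4 b35
Rows 1 and 2 agree on C; apply C→A, D and equate their A, D entries.
Rows 1 and 2 agree on A, B; apply A, B→D, E and equate their D, E entries.
Row 1 is now all distinguished symbols — the join is lossless.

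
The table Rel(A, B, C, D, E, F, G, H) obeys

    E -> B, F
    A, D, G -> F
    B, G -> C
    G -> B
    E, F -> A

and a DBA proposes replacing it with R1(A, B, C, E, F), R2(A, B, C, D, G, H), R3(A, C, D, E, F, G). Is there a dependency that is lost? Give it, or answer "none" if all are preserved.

E → B, F lies within R1.
A, D, G → F lies within R3.
B, G → C lies within R2.
G → B lies within R2.
E, F → A lies within R1.
Every dependency is enforceable on the fragments, so the decomposition is dependency-preserving.

none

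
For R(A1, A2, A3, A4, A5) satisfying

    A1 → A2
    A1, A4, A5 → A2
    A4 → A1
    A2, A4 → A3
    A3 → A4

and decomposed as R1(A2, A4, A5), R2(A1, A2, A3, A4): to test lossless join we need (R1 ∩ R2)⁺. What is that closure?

R1 ∩ R2 = {A2, A4}.
A4 → A1 applies, adding A1
A2, A4 → A3 applies, adding A3
Closure: {A1, A2, A3, A4}.

A1, A2, A3, A4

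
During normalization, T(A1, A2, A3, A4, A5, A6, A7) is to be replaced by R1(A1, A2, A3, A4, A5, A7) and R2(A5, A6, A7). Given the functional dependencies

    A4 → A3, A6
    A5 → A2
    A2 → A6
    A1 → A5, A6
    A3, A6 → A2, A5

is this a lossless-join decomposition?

Common attributes: R1 ∩ R2 = {A5, A7}.
Closure of {A5, A7}: A5 → A2 applies, adding A2; A2 → A6 applies, adding A6. So (A5, A7)⁺ = {A2, A5, A6, A7}.
This closure contains every attribute of R2, so R1 ∩ R2 → R2. The join is lossless.

Yes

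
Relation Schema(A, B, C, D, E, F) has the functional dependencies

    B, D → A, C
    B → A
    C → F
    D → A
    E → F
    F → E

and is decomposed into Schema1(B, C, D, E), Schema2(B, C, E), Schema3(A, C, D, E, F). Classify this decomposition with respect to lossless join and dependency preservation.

Lossless test (chase): Rows 1 and 2 agree on B; apply B→A and equate their A entries. Rows 1 and 2 agree on C; apply C→F and equate their F entries. Rows 1 and 3 agree on C; apply C→F and equate their F entries. Rows 1 and 3 agree on D; apply D→A and equate their A entries. Row 1 is now all distinguished symbols — the join is lossless.
Dependency preservation: the restricted closure of {B} across the fragments never reaches {A}, so B → A cannot be enforced without a join — not preserved.

lossless but not dependency-preserving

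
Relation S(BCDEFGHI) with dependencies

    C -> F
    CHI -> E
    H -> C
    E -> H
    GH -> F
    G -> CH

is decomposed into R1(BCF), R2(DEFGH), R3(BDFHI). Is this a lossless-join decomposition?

Chase test. Columns are BCDEFGHI; row i has aⱼ where attribute j ∈ Ri, else bᵢⱼ.
Initial tableau (one row per fragment):
  row 1: a1 a2 b13 b14 a5 b16 b17 b18
  row 2: b21 b22 a3 a4 a5 a6 a7 b28
  row 3: a1 b32 a3 b34 a5 b36 a7 a8
Rows 2 and 3 agree on H; apply H→C and equate their C entries.
No row becomes fully distinguished — the join is lossy.

No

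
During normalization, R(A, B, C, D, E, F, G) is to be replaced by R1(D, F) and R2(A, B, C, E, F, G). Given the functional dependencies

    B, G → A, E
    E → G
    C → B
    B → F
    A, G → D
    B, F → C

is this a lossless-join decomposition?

No

Common attributes: R1 ∩ R2 = {F}.
No dependency enlarges {F}, so (F)⁺ = {F}.
The closure contains neither all of R1 = {D, F} nor all of R2 = {A, B, C, E, F, G}, so the common attributes are not a superkey of either fragment. The join is lossy.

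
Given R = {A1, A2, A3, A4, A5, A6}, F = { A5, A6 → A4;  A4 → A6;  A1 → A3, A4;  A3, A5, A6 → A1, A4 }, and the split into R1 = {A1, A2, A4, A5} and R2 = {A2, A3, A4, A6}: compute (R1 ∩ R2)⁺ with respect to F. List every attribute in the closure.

R1 ∩ R2 = {A2, A4}.
A4 → A6 applies, adding A6
Closure: {A2, A4, A6}.

A2, A4, A6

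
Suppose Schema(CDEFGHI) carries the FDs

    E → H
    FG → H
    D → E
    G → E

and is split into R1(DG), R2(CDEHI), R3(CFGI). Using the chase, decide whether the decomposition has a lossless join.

Chase test. Columns are CDEFGHI; row i has aⱼ where attribute j ∈ Ri, else bᵢⱼ.
Initial tableau (one row per fragment):
  row 1: b11 a2 b13 b14 a5 b16 b17
  row 2: a1 a2 a3 b24 b25 a6 a7
  row 3: a1 b32 b33 a4 a5 b36 a7
Rows 1 and 2 agree on D; apply D→E and equate their E entries.
Rows 1 and 3 agree on G; apply G→E and equate their E entries.
Rows 1 and 2 agree on E; apply E→H and equate their H entries.
Rows 1 and 3 agree on E; apply E→H and equate their H entries.
No row becomes fully distinguished — the join is lossy.

No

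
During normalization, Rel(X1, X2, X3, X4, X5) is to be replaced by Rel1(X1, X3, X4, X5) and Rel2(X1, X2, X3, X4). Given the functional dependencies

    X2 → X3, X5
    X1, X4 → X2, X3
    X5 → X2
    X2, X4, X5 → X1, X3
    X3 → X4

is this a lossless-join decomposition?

Common attributes: Rel1 ∩ Rel2 = {X1, X3, X4}.
Closure of {X1, X3, X4}: X1, X4 → X2, X3 applies, adding X2; X2 → X3, X5 applies, adding X5. So (X1, X3, X4)⁺ = {X1, X2, X3, X4, X5}.
This closure contains every attribute of Rel1, so Rel1 ∩ Rel2 → Rel1. The join is lossless.

Yes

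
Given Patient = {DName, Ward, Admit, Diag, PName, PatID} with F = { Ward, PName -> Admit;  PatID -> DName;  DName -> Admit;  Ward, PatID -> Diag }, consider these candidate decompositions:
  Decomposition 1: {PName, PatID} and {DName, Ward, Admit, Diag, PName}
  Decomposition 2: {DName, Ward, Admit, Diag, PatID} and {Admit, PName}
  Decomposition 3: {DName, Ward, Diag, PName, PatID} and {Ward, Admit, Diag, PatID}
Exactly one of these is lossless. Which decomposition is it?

Decomposition 3

Decomposition 1: common = {PName}, closure = {PName} → lossy.
Decomposition 2: common = {Admit}, closure = {Admit} → lossy.
Decomposition 3: common = {Ward, Diag, PatID}, closure = {DName, Ward, Admit, Diag, PatID} → lossless.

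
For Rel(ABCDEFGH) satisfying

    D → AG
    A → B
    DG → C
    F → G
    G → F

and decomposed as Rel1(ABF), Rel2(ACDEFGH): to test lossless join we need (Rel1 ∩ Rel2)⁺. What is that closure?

ABFG

Rel1 ∩ Rel2 = {AF}.
A → B applies, adding B
F → G applies, adding G
Closure: {ABFG}.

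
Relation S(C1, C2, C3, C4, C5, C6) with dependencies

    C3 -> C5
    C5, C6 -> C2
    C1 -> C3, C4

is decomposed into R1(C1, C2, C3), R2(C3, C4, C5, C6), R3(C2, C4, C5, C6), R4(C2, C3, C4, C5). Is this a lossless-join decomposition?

No

Chase test. Columns are C1, C2, C3, C4, C5, C6; row i has aⱼ where attribute j ∈ Ri, else bᵢⱼ.
Initial tableau (one row per fragment):
  row 1: a1 a2 a3 b14 b15 b16
  row 2: b21 b22 a3 a4 a5 a6
  row 3: b31 a2 b33 a4 a5 a6
  row 4: b41 a2 a3 a4 a5 b46
Rows 1 and 2 agree on C3; apply C3→C5 and equate their C5 entries.
Rows 2 and 3 agree on C5, C6; apply C5, C6→C2 and equate their C2 entries.
No row becomes fully distinguished — the join is lossy.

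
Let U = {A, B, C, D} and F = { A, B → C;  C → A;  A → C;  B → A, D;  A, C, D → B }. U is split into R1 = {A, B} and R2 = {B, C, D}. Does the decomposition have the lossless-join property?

Yes

Common attributes: R1 ∩ R2 = {B}.
Closure of {B}: B → A, D applies, adding A, D; A, B → C applies, adding C. So (B)⁺ = {A, B, C, D}.
This closure contains every attribute of R1, so R1 ∩ R2 → R1. The join is lossless.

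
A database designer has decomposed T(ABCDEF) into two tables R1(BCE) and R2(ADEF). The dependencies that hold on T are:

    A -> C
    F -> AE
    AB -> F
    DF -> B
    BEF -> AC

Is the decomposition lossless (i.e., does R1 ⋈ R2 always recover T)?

No

Common attributes: R1 ∩ R2 = {E}.
No dependency enlarges {E}, so (E)⁺ = {E}.
The closure contains neither all of R1 = {BCE} nor all of R2 = {ADEF}, so the common attributes are not a superkey of either fragment. The join is lossy.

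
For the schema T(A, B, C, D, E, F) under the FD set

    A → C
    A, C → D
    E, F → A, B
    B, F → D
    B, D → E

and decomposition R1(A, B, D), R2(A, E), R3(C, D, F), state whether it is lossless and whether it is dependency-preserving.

lossy and not dependency-preserving

Lossless test (chase): Rows 1 and 2 agree on A; apply A→C and equate their C entries. Rows 1 and 2 agree on A, C; apply A, C→D and equate their D entries. No row becomes fully distinguished — the join is lossy.
Dependency preservation: the restricted closure of {A} across the fragments never reaches {C}, so A → C cannot be enforced without a join — not preserved.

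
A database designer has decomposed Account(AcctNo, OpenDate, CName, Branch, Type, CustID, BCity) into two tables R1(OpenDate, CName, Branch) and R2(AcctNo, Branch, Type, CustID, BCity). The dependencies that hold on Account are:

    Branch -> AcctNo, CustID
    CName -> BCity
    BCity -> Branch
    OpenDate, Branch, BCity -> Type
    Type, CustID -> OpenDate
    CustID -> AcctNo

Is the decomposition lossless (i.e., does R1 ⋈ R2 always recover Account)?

No

Common attributes: R1 ∩ R2 = {Branch}.
Closure of {Branch}: Branch → AcctNo, CustID applies, adding AcctNo, CustID. So (Branch)⁺ = {AcctNo, Branch, CustID}.
The closure contains neither all of R1 = {OpenDate, CName, Branch} nor all of R2 = {AcctNo, Branch, Type, CustID, BCity}, so the common attributes are not a superkey of either fragment. The join is lossy.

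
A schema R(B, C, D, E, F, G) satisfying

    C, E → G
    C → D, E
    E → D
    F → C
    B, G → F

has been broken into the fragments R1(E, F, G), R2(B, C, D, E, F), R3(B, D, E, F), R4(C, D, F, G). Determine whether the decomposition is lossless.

Chase test. Columns are B, C, D, E, F, G; row i has aⱼ where attribute j ∈ Ri, else bᵢⱼ.
Initial tableau (one row per fragment):
  row 1: b11 b12 b13 a4 a5 a6
  row 2: a1 a2 a3 a4 a5 b26
  row 3: a1 b32 a3 a4 a5 b36
  row 4: b41 a2 a3 b44 a5 a6
Rows 2 and 4 agree on C; apply C→D, E and equate their D, E entries.
Rows 1 and 2 agree on E; apply E→D and equate their D entries.
Rows 1 and 2 agree on F; apply F→C and equate their C entries.
Rows 1 and 3 agree on F; apply F→C and equate their C entries.
Rows 1 and 2 agree on C, E; apply C, E→G and equate their G entries.
Rows 1 and 3 agree on C, E; apply C, E→G and equate their G entries.
Row 2 is now all distinguished symbols — the join is lossless.

Yes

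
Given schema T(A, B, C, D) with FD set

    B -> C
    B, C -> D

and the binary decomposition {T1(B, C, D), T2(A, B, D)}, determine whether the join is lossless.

Common attributes: T1 ∩ T2 = {B, D}.
Closure of {B, D}: B → C applies, adding C. So (B, D)⁺ = {B, C, D}.
This closure contains every attribute of T1, so T1 ∩ T2 → T1. The join is lossless.

Yes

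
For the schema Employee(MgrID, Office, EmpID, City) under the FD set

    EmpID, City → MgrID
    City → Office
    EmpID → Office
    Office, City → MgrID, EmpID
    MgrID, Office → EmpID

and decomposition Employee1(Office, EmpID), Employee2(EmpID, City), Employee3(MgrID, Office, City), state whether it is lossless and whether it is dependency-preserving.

lossless but not dependency-preserving

Lossless test (chase): Rows 2 and 3 agree on City; apply City→Office and equate their Office entries. Rows 2 and 3 agree on Office, City; apply Office, City→MgrID, EmpID and equate their MgrID, EmpID entries. Row 2 is now all distinguished symbols — the join is lossless.
Dependency preservation: the restricted closure of {MgrID, Office} across the fragments never reaches {EmpID}, so MgrID, Office → EmpID cannot be enforced without a join — not preserved.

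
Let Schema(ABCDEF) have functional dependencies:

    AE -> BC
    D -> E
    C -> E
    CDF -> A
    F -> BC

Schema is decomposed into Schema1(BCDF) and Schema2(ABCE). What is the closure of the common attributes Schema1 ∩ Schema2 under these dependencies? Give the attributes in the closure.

Schema1 ∩ Schema2 = {BC}.
C → E applies, adding E
Closure: {BCE}.

BCE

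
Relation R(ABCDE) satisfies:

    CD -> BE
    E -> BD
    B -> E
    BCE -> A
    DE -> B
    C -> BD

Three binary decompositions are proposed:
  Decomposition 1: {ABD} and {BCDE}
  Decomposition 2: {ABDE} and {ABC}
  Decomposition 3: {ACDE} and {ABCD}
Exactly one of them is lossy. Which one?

Decomposition 1: common = {BD}, closure = {BDE} → lossy.
Decomposition 2: common = {AB}, closure = {ABDE} → lossless.
Decomposition 3: common = {ACD}, closure = {ABCDE} → lossless.

Decomposition 1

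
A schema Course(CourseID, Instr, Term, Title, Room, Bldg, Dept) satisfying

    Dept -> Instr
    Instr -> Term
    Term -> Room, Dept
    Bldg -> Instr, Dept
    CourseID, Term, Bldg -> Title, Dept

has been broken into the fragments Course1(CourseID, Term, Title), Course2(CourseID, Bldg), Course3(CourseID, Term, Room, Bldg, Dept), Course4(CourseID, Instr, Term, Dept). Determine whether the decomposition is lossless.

No

Chase test. Columns are CourseID, Instr, Term, Title, Room, Bldg, Dept; row i has aⱼ where attribute j ∈ Coursei, else bᵢⱼ.
Initial tableau (one row per fragment):
  row 1: a1 b12 a3 a4 b15 b16 b17
  row 2: a1 b22 b23 b24 b25 a6 b27
  row 3: a1 b32 a3 b34 a5 a6 a7
  row 4: a1 a2 a3 b44 b45 b46 a7
Rows 3 and 4 agree on Dept; apply Dept→Instr and equate their Instr entries.
Rows 1 and 3 agree on Term; apply Term→Room, Dept and equate their Room, Dept entries.
Rows 1 and 4 agree on Term; apply Term→Room, Dept and equate their Room, Dept entries.
Rows 2 and 3 agree on Bldg; apply Bldg→Instr, Dept and equate their Instr, Dept entries.
Rows 1 and 2 agree on Dept; apply Dept→Instr and equate their Instr entries.
Rows 1 and 2 agree on Instr; apply Instr→Term and equate their Term entries.
Rows 1 and 2 agree on Term; apply Term→Room, Dept and equate their Room, Dept entries.
Rows 2 and 3 agree on CourseID, Term, Bldg; apply CourseID, Term, Bldg→Title, Dept and equate their Title, Dept entries.
No row becomes fully distinguished — the join is lossy.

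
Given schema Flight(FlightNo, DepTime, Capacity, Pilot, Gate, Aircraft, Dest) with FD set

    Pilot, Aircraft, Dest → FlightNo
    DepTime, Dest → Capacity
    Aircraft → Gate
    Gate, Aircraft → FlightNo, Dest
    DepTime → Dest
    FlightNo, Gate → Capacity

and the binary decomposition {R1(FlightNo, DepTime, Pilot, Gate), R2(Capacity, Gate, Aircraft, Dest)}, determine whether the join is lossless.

No

Common attributes: R1 ∩ R2 = {Gate}.
No dependency enlarges {Gate}, so (Gate)⁺ = {Gate}.
The closure contains neither all of R1 = {FlightNo, DepTime, Pilot, Gate} nor all of R2 = {Capacity, Gate, Aircraft, Dest}, so the common attributes are not a superkey of either fragment. The join is lossy.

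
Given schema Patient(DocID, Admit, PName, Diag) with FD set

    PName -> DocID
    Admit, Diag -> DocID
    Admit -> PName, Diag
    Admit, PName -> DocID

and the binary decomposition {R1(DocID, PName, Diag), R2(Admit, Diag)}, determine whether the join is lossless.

No

Common attributes: R1 ∩ R2 = {Diag}.
No dependency enlarges {Diag}, so (Diag)⁺ = {Diag}.
The closure contains neither all of R1 = {DocID, PName, Diag} nor all of R2 = {Admit, Diag}, so the common attributes are not a superkey of either fragment. The join is lossy.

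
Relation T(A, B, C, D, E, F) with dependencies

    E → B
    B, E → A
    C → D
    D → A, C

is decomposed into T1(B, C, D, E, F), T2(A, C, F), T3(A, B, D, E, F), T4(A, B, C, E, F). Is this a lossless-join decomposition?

Yes

Chase test. Columns are A, B, C, D, E, F; row i has aⱼ where attribute j ∈ Ti, else bᵢⱼ.
Initial tableau (one row per fragment):
  row 1: b11 a2 a3 a4 a5 a6
  row 2: a1 b22 a3 b24 b25 a6
  row 3: a1 a2 b33 a4 a5 a6
  row 4: a1 a2 a3 b44 a5 a6
Rows 1 and 3 agree on B, E; apply B, E→A and equate their A entries.
Rows 1 and 2 agree on C; apply C→D and equate their D entries.
Rows 1 and 4 agree on C; apply C→D and equate their D entries.
Rows 1 and 3 agree on D; apply D→A, C and equate their A, C entries.
Row 1 is now all distinguished symbols — the join is lossless.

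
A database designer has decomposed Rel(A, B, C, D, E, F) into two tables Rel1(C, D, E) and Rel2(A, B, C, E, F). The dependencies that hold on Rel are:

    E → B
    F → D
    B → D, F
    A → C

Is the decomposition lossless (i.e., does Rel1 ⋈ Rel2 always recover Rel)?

Yes

Common attributes: Rel1 ∩ Rel2 = {C, E}.
Closure of {C, E}: E → B applies, adding B; B → D, F applies, adding D, F. So (C, E)⁺ = {B, C, D, E, F}.
This closure contains every attribute of Rel1, so Rel1 ∩ Rel2 → Rel1. The join is lossless.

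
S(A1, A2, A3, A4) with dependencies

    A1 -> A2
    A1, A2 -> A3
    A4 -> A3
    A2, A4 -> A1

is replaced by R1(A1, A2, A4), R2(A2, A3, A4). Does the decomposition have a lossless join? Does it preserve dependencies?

lossless but not dependency-preserving

Lossless test: (A2, A4)⁺ = {A1, A2, A3, A4}, which contains all of one fragment — lossless.
Dependency preservation: the restricted closure of {A1, A2} across the fragments never reaches {A3}, so A1, A2 → A3 cannot be enforced without a join — not preserved.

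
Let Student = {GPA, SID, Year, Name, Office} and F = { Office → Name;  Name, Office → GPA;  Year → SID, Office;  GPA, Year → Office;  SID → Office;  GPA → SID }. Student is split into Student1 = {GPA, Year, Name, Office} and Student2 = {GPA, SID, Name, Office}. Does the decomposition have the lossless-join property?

Yes

Common attributes: Student1 ∩ Student2 = {GPA, Name, Office}.
Closure of {GPA, Name, Office}: GPA → SID applies, adding SID. So (GPA, Name, Office)⁺ = {GPA, SID, Name, Office}.
This closure contains every attribute of Student2, so Student1 ∩ Student2 → Student2. The join is lossless.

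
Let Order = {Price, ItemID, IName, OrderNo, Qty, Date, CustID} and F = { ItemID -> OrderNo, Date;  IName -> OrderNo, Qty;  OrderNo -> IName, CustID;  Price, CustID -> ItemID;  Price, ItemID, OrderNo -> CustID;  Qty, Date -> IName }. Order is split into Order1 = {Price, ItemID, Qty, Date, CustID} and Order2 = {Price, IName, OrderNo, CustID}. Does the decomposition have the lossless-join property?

Common attributes: Order1 ∩ Order2 = {Price, CustID}.
Closure of {Price, CustID}: Price, CustID → ItemID applies, adding ItemID; ItemID → OrderNo, Date applies, adding OrderNo, Date; OrderNo → IName, CustID applies, adding IName; IName → OrderNo, Qty applies, adding Qty. So (Price, CustID)⁺ = {Price, ItemID, IName, OrderNo, Qty, Date, CustID}.
This closure contains every attribute of Order1, so Order1 ∩ Order2 → Order1. The join is lossless.

Yes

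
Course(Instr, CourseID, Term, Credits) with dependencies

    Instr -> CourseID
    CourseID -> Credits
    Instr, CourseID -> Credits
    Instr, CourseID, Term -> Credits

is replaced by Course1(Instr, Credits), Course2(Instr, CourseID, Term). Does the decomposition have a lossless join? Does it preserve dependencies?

lossless but not dependency-preserving

Lossless test: (Instr)⁺ = {Instr, CourseID, Credits}, which contains all of one fragment — lossless.
Dependency preservation: the restricted closure of {CourseID} across the fragments never reaches {Credits}, so CourseID → Credits cannot be enforced without a join — not preserved.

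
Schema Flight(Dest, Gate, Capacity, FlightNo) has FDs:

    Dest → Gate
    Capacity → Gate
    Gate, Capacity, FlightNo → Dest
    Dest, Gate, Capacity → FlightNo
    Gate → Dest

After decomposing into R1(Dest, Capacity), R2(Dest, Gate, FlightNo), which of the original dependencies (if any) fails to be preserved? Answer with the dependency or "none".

Check Dest, Gate, Capacity → FlightNo: no single fragment contains all of {Dest, Gate, Capacity, FlightNo}, and the restricted closure of {Dest, Gate, Capacity} across the fragments never reaches {FlightNo}.
Dest → Gate is preserved.
Capacity → Gate is preserved.
Gate, Capacity, FlightNo → Dest is preserved.
Gate → Dest is preserved.

Dest, Gate, Capacity → FlightNo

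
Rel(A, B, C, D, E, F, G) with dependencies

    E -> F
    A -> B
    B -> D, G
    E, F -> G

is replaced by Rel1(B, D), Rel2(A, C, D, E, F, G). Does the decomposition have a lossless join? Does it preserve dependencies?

Lossless test: (D)⁺ = {D}, which is a superkey of neither fragment — lossy.
Dependency preservation: the restricted closure of {A} across the fragments never reaches {B}, so A → B cannot be enforced without a join — not preserved.

lossy and not dependency-preserving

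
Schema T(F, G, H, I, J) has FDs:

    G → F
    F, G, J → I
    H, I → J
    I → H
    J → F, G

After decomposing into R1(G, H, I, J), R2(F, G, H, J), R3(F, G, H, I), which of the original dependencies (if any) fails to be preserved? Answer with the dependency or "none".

none

G → F lies within R2.
F, G, J → I: restricted closure across fragments reaches I.
H, I → J lies within R1.
I → H lies within R1.
J → F, G lies within R2.
Every dependency is enforceable on the fragments, so the decomposition is dependency-preserving.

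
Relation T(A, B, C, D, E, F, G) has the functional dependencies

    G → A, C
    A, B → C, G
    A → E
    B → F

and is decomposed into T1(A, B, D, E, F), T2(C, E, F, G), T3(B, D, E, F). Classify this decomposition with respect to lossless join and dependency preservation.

Lossless test (chase): applying each FD to every pair of rows produces no changes in the tableau, so no row becomes fully distinguished — the join is lossy.
Dependency preservation: the restricted closure of {G} across the fragments never reaches {A, C}, so G → A, C cannot be enforced without a join — not preserved.

lossy and not dependency-preserving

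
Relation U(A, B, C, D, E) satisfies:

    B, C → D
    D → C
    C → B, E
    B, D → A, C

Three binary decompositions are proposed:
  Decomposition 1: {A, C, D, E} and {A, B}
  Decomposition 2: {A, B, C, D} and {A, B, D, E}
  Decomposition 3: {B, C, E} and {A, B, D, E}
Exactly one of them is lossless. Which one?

Decomposition 1: common = {A}, closure = {A} → lossy.
Decomposition 2: common = {A, B, D}, closure = {A, B, C, D, E} → lossless.
Decomposition 3: common = {B, E}, closure = {B, E} → lossy.

Decomposition 2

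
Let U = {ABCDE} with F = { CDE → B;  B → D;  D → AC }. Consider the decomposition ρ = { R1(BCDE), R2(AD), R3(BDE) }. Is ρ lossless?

Yes

Chase test. Columns are ABCDE; row i has aⱼ where attribute j ∈ Ri, else bᵢⱼ.
Initial tableau (one row per fragment):
  row 1: b11 a2 a3 a4 a5
  row 2: a1 b22 b23 a4 b25
  row 3: b31 a2 b33 a4 a5
Rows 1 and 2 agree on D; apply D→AC and equate their AC entries.
Rows 1 and 3 agree on D; apply D→AC and equate their AC entries.
Row 1 is now all distinguished symbols — the join is lossless.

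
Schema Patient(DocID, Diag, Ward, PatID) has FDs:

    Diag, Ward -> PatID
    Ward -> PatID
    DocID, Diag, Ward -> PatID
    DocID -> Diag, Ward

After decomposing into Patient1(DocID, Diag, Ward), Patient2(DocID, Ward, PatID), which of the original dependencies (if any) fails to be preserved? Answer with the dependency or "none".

none

Diag, Ward → PatID: restricted closure across fragments reaches PatID.
Ward → PatID lies within Patient2.
DocID, Diag, Ward → PatID: restricted closure across fragments reaches PatID.
DocID → Diag, Ward lies within Patient1.
Every dependency is enforceable on the fragments, so the decomposition is dependency-preserving.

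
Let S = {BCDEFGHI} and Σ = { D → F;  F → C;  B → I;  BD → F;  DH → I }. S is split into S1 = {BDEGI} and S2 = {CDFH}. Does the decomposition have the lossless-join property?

No

Common attributes: S1 ∩ S2 = {D}.
Closure of {D}: D → F applies, adding F; F → C applies, adding C. So (D)⁺ = {CDF}.
The closure contains neither all of S1 = {BDEGI} nor all of S2 = {CDFH}, so the common attributes are not a superkey of either fragment. The join is lossy.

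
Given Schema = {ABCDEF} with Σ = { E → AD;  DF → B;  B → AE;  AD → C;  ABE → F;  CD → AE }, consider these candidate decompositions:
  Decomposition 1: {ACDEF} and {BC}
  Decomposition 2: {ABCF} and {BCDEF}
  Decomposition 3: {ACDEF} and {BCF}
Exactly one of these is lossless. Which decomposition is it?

Decomposition 1: common = {C}, closure = {C} → lossy.
Decomposition 2: common = {BCF}, closure = {ABCDEF} → lossless.
Decomposition 3: common = {CF}, closure = {CF} → lossy.

Decomposition 2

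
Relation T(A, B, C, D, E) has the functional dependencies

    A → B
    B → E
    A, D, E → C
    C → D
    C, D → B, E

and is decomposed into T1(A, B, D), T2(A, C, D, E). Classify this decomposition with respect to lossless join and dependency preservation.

lossless but not dependency-preserving

Lossless test: (A, D)⁺ = {A, B, C, D, E}, which contains all of one fragment — lossless.
Dependency preservation: the restricted closure of {B} across the fragments never reaches {E}, so B → E cannot be enforced without a join — not preserved.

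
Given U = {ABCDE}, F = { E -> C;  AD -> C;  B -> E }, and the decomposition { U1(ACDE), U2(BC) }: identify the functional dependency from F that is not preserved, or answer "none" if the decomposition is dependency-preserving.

B -> E

Check B → E: no single fragment contains all of {BE}, and the restricted closure of {B} across the fragments never reaches {E}.
E → C is preserved.
AD → C is preserved.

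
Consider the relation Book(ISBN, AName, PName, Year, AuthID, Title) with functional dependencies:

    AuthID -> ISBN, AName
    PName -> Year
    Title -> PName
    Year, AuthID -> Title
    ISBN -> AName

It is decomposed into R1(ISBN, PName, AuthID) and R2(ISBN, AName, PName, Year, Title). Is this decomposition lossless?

Common attributes: R1 ∩ R2 = {ISBN, PName}.
Closure of {ISBN, PName}: PName → Year applies, adding Year; ISBN → AName applies, adding AName. So (ISBN, PName)⁺ = {ISBN, AName, PName, Year}.
The closure contains neither all of R1 = {ISBN, PName, AuthID} nor all of R2 = {ISBN, AName, PName, Year, Title}, so the common attributes are not a superkey of either fragment. The join is lossy.

No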